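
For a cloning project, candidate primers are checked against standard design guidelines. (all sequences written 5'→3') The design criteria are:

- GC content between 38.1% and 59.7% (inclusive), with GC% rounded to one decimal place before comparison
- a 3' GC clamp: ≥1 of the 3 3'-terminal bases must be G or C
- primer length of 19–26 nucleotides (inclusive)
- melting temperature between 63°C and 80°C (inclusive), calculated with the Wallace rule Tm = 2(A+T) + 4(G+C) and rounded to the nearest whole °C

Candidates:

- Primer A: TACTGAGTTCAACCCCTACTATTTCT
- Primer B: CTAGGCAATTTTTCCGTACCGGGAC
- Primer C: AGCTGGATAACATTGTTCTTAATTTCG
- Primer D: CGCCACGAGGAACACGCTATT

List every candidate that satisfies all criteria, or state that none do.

Primer A and Primer B.

Primer A (26 nt, A=6 T=10 G=2 C=8): GC 10/26 = 38.5% ✓; 3' end TCT has 1 G/C ✓; length 26 ✓; Tm = 2·16 + 4·10 = 72°C ✓ — passes.
Primer B (25 nt, A=5 T=7 G=6 C=7): GC 13/25 = 52.0% ✓; 3' end GAC has 2 G/C ✓; length 25 ✓; Tm = 2·12 + 4·13 = 76°C ✓ — passes.
Primer C (27 nt, A=7 T=11 G=5 C=4): GC 9/27 = 33.3%, outside 38.1–59.7% ✗; 3' end TCG has 2 G/C ✓; length 27, outside 19–26 ✗; Tm = 2·18 + 4·9 = 72°C ✓ — fails.
Primer D (21 nt, A=6 T=3 G=5 C=7): GC 12/21 = 57.1% ✓; 3' end ATT has 0 G/C, need ≥1 ✗; length 21 ✓; Tm = 2·9 + 4·12 = 66°C ✓ — fails.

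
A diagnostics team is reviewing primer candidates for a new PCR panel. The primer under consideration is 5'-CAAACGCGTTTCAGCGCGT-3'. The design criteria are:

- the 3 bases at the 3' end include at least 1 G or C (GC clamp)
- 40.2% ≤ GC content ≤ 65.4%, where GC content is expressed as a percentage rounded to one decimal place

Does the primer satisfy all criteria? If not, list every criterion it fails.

Base counts: A=4, T=4, G=5, C=6 (length 19).
GC clamp: 3' end CGT has 2 G/C ✓
GC content: GC 11/19 = 57.9% ✓

Meets all criteria.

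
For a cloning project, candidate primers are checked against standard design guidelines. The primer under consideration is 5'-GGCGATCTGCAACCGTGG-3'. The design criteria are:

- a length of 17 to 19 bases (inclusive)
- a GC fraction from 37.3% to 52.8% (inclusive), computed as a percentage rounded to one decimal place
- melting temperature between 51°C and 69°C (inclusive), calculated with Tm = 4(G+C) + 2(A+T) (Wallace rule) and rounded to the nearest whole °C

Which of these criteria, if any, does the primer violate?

Base counts: A=3, T=3, G=7, C=5 (length 18).
length: length 18 ✓
GC content: GC 12/18 = 66.7%, outside 37.3–52.8% ✗
Tm: Tm = 2·6 + 4·12 = 60°C ✓

Fails: GC content.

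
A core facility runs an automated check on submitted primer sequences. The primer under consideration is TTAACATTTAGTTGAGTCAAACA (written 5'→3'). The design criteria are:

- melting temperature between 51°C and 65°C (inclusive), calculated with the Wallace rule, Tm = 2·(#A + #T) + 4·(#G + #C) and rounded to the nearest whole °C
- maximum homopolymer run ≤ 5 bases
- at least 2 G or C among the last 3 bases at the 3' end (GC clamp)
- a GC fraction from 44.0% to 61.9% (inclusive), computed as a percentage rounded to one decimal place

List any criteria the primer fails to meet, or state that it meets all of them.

Fails: GC clamp, GC content.

Base counts: A=9, T=8, G=3, C=3 (length 23).
Tm: Tm = 2·17 + 4·6 = 58°C ✓
homopolymer run: longest run = 3 ✓
GC clamp: 3' end ACA has 1 G/C, need ≥2 ✗
GC content: GC 6/23 = 26.1%, outside 44.0–61.9% ✗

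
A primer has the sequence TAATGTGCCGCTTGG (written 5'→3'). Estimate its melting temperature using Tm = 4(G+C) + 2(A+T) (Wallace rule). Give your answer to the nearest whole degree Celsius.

Base counts: A=2, T=5, G=5, C=3 (length 15).
Tm = 2·(2+5) + 4·(5+3) = 2·7 + 4·8 = 14 + 32 = 46°C.

46°C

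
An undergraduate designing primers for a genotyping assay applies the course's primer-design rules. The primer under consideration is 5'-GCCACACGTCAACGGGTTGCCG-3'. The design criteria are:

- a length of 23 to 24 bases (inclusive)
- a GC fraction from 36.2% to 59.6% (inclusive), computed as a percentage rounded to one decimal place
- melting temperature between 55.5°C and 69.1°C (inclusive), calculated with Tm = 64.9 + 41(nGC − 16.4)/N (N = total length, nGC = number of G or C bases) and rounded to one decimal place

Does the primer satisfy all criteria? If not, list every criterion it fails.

Base counts: A=4, T=3, G=7, C=8 (length 22).
length: length 22, outside 23–24 ✗
GC content: GC 15/22 = 68.2%, outside 36.2–59.6% ✗
Tm: Tm = 64.9 + 41·(15 − 16.4)/22 = 62.3°C ✓

Fails: length, GC content.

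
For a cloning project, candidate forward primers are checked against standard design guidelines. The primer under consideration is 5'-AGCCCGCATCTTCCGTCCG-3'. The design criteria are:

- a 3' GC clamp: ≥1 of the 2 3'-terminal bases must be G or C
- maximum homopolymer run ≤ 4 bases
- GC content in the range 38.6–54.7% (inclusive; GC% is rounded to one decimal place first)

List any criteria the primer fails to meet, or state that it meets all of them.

Base counts: A=2, T=4, G=4, C=9 (length 19).
GC clamp: 3' end CG has 2 G/C ✓
homopolymer run: longest run = 3 ✓
GC content: GC 13/19 = 68.4%, outside 38.6–54.7% ✗

Fails: GC content.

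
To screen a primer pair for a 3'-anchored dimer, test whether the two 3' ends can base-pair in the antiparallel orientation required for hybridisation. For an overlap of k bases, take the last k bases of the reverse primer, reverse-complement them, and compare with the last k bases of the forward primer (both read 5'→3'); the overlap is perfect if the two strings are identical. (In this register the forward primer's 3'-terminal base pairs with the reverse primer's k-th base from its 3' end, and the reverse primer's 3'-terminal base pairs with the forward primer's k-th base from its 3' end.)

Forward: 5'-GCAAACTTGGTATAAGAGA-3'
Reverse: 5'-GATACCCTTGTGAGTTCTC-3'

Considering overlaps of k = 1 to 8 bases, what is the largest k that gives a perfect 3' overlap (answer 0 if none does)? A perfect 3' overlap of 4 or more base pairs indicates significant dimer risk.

Last 8 bases (5'→3') — forward …ATAAGAGA, reverse …GAGTTCTC.
Reverse complement of the reverse primer's last 8 bases: GAGAACTC; its first k bases are the reverse complement of the reverse primer's last k bases, so a perfect k-base overlap needs the forward primer's last k bases to equal them.
Comparing (forward last k vs required): k=1: A vs G ✗; k=2: GA vs GA ✓; k=3: AGA vs GAG ✗; k=4: GAGA vs GAGA ✓; k=5: AGAGA vs GAGAA ✗; k=6: AAGAGA vs GAGAAC ✗; k=7: TAAGAGA vs GAGAACT ✗; k=8: ATAAGAGA vs GAGAACTC ✗.
Perfect overlaps at k = 2, 4; the largest is 4.

Longest perfect overlap: 4 complementary base pairs; significant dimer risk (threshold 4).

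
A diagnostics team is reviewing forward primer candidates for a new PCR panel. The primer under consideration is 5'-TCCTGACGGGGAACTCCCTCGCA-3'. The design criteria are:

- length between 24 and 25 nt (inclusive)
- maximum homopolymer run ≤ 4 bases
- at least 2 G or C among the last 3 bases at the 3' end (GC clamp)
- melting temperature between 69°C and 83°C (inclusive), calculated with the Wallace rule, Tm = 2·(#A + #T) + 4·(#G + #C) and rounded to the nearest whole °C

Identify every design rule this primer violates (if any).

Base counts: A=4, T=4, G=6, C=9 (length 23).
length: length 23, outside 24–25 ✗
homopolymer run: longest run = 4 ✓
GC clamp: 3' end GCA has 2 G/C ✓
Tm: Tm = 2·8 + 4·15 = 76°C ✓

Fails: length.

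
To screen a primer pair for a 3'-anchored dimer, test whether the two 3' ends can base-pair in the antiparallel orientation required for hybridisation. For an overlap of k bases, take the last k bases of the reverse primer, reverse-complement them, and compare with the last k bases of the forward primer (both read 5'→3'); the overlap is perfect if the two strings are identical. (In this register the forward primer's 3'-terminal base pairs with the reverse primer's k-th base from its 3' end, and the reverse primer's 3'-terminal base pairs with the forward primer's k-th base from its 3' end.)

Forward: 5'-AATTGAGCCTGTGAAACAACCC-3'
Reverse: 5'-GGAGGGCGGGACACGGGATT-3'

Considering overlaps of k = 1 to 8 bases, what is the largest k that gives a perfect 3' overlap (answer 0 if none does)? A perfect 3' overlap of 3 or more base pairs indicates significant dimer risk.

Last 8 bases (5'→3') — forward …AACAACCC, reverse …ACGGGATT.
Reverse complement of the reverse primer's last 8 bases: AATCCCGT; its first k bases are the reverse complement of the reverse primer's last k bases, so a perfect k-base overlap needs the forward primer's last k bases to equal them.
Comparing (forward last k vs required): k=1: C vs A ✗; k=2: CC vs AA ✗; k=3: CCC vs AAT ✗; k=4: ACCC vs AATC ✗; k=5: AACCC vs AATCC ✗; k=6: CAACCC vs AATCCC ✗; k=7: ACAACCC vs AATCCCG ✗; k=8: AACAACCC vs AATCCCGT ✗.
No overlap length from 1 to 8 is perfect, so the longest perfect 3' overlap is 0.

Longest perfect overlap: 0 complementary base pairs; below the dimer-risk threshold (threshold 3).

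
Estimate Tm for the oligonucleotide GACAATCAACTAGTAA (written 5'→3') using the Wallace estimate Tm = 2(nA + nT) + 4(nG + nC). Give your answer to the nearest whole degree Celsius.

42°C

Base counts: A=8, T=3, G=2, C=3 (length 16).
Tm = 2·(8+3) + 4·(2+3) = 2·11 + 4·5 = 22 + 20 = 42°C.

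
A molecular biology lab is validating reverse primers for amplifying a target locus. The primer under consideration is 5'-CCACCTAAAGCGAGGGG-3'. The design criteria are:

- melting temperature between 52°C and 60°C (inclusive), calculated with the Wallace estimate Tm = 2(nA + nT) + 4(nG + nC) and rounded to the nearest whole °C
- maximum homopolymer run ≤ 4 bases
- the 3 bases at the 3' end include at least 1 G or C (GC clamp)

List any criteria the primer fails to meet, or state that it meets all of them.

Meets all criteria.

Base counts: A=5, T=1, G=6, C=5 (length 17).
Tm: Tm = 2·6 + 4·11 = 56°C ✓
homopolymer run: longest run = 4 ✓
GC clamp: 3' end GGG has 3 G/C ✓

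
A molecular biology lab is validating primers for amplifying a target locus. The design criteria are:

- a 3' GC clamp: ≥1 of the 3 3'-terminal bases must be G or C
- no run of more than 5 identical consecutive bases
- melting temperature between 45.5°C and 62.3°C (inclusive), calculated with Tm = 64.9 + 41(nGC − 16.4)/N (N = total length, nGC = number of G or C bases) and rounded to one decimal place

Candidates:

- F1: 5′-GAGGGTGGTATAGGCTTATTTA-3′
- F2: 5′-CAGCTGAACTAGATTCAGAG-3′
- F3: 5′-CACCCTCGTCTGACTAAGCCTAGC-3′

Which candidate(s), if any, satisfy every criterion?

F2 and F3.

F1 (22 nt, A=5 T=8 G=8 C=1): 3' end TTA has 0 G/C, need ≥1 ✗; longest run = 3 ✓; Tm = 64.9 + 41·(9 − 16.4)/22 = 51.1°C ✓ — fails.
F2 (20 nt, A=7 T=4 G=5 C=4): 3' end GAG has 2 G/C ✓; longest run = 2 ✓; Tm = 64.9 + 41·(9 − 16.4)/20 = 49.7°C ✓ — passes.
F3 (24 nt, A=5 T=5 G=4 C=10): 3' end AGC has 2 G/C ✓; longest run = 3 ✓; Tm = 64.9 + 41·(14 − 16.4)/24 = 60.8°C ✓ — passes.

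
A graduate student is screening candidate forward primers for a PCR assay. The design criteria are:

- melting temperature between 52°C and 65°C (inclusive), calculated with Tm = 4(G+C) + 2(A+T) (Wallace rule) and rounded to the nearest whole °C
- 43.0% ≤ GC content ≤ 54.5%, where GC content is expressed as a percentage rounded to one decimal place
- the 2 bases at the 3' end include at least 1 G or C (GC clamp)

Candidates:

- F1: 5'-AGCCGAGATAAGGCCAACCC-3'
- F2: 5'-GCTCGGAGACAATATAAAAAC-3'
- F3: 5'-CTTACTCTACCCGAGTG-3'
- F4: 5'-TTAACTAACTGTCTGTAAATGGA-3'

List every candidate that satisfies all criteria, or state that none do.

F1 (20 nt, A=7 T=1 G=5 C=7): Tm = 2·8 + 4·12 = 64°C ✓; GC 12/20 = 60.0%, outside 43.0–54.5% ✗; 3' end CC has 2 G/C ✓ — fails.
F2 (21 nt, A=10 T=3 G=4 C=4): Tm = 2·13 + 4·8 = 58°C ✓; GC 8/21 = 38.1%, outside 43.0–54.5% ✗; 3' end AC has 1 G/C ✓ — fails.
F3 (17 nt, A=3 T=5 G=3 C=6): Tm = 2·8 + 4·9 = 52°C ✓; GC 9/17 = 52.9% ✓; 3' end TG has 1 G/C ✓ — passes.
F4 (23 nt, A=8 T=8 G=4 C=3): Tm = 2·16 + 4·7 = 60°C ✓; GC 7/23 = 30.4%, outside 43.0–54.5% ✗; 3' end GA has 1 G/C ✓ — fails.

F3 only.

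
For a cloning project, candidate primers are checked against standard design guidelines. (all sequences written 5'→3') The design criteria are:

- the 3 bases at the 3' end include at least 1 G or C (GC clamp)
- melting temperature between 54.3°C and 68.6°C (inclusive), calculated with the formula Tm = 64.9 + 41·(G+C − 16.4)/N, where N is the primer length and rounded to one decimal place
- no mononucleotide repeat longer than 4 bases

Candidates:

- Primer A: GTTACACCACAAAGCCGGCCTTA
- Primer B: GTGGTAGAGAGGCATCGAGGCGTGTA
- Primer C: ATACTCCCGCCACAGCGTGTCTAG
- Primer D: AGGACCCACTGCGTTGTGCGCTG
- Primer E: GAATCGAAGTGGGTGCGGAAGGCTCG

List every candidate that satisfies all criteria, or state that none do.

Primer B, Primer C, Primer D and Primer E.

Primer A (23 nt, A=7 T=4 G=4 C=8): 3' end TTA has 0 G/C, need ≥1 ✗; Tm = 64.9 + 41·(12 − 16.4)/23 = 57.1°C ✓; longest run = 3 ✓ — fails.
Primer B (26 nt, A=6 T=5 G=12 C=3): 3' end GTA has 1 G/C ✓; Tm = 64.9 + 41·(15 − 16.4)/26 = 62.7°C ✓; longest run = 2 ✓ — passes.
Primer C (24 nt, A=5 T=5 G=5 C=9): 3' end TAG has 1 G/C ✓; Tm = 64.9 + 41·(14 − 16.4)/24 = 60.8°C ✓; longest run = 3 ✓ — passes.
Primer D (23 nt, A=3 T=5 G=8 C=7): 3' end CTG has 2 G/C ✓; Tm = 64.9 + 41·(15 − 16.4)/23 = 62.4°C ✓; longest run = 3 ✓ — passes.
Primer E (26 nt, A=6 T=4 G=12 C=4): 3' end TCG has 2 G/C ✓; Tm = 64.9 + 41·(16 − 16.4)/26 = 64.3°C ✓; longest run = 3 ✓ — passes.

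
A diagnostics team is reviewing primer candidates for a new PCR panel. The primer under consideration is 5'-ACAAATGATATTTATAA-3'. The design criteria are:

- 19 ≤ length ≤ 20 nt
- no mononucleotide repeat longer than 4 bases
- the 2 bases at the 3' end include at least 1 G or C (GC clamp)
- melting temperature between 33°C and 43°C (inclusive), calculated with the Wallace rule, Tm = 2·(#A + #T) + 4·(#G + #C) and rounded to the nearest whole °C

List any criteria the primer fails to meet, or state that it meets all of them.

Base counts: A=9, T=6, G=1, C=1 (length 17).
length: length 17, outside 19–20 ✗
homopolymer run: longest run = 3 ✓
GC clamp: 3' end AA has 0 G/C, need ≥1 ✗
Tm: Tm = 2·15 + 4·2 = 38°C ✓

Fails: length, GC clamp.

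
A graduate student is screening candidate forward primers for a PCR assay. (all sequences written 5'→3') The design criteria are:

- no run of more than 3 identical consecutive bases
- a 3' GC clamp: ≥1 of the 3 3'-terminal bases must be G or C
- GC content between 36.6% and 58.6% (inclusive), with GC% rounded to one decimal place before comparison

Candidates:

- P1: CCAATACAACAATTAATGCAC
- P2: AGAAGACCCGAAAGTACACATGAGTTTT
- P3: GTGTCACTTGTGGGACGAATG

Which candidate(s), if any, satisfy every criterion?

P1 (21 nt, A=10 T=4 G=1 C=6): longest run = 2 ✓; 3' end CAC has 2 G/C ✓; GC 7/21 = 33.3%, outside 36.6–58.6% ✗ — fails.
P2 (28 nt, A=11 T=6 G=6 C=5): longest run = 4, exceeds 3 ✗; 3' end TTT has 0 G/C, need ≥1 ✗; GC 11/28 = 39.3% ✓ — fails.
P3 (21 nt, A=4 T=6 G=8 C=3): longest run = 3 ✓; 3' end ATG has 1 G/C ✓; GC 11/21 = 52.4% ✓ — passes.

P3 only.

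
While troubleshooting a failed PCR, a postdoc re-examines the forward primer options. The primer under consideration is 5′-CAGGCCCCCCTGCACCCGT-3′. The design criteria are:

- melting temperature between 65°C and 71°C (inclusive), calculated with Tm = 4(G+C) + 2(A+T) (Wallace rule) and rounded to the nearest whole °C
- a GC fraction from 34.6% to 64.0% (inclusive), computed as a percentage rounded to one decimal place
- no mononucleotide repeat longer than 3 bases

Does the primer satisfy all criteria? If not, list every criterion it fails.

Base counts: A=2, T=2, G=4, C=11 (length 19).
Tm: Tm = 2·4 + 4·15 = 68°C ✓
GC content: GC 15/19 = 78.9%, outside 34.6–64.0% ✗
homopolymer run: longest run = 6, exceeds 3 ✗

Fails: GC content, homopolymer run.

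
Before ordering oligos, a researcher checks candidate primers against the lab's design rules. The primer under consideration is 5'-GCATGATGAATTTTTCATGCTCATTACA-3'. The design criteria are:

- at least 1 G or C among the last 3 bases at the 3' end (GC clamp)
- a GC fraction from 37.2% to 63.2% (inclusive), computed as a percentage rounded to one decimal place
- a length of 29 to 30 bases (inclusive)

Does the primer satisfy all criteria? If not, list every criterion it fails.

Base counts: A=8, T=11, G=4, C=5 (length 28).
GC clamp: 3' end ACA has 1 G/C ✓
GC content: GC 9/28 = 32.1%, outside 37.2–63.2% ✗
length: length 28, outside 29–30 ✗

Fails: GC content, length.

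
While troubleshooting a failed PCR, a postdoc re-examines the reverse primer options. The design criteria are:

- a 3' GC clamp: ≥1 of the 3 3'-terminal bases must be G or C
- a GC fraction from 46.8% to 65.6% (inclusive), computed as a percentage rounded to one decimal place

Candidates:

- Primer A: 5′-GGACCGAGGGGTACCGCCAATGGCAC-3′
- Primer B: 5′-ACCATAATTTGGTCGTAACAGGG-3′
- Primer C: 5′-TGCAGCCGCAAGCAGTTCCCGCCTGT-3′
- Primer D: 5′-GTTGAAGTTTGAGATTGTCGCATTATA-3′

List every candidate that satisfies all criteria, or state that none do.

Primer A (26 nt, A=6 T=2 G=10 C=8): 3' end CAC has 2 G/C ✓; GC 18/26 = 69.2%, outside 46.8–65.6% ✗ — fails.
Primer B (23 nt, A=7 T=6 G=6 C=4): 3' end GGG has 3 G/C ✓; GC 10/23 = 43.5%, outside 46.8–65.6% ✗ — fails.
Primer C (26 nt, A=4 T=5 G=7 C=10): 3' end TGT has 1 G/C ✓; GC 17/26 = 65.4% ✓ — passes.
Primer D (27 nt, A=7 T=11 G=7 C=2): 3' end ATA has 0 G/C, need ≥1 ✗; GC 9/27 = 33.3%, outside 46.8–65.6% ✗ — fails.

Primer C only.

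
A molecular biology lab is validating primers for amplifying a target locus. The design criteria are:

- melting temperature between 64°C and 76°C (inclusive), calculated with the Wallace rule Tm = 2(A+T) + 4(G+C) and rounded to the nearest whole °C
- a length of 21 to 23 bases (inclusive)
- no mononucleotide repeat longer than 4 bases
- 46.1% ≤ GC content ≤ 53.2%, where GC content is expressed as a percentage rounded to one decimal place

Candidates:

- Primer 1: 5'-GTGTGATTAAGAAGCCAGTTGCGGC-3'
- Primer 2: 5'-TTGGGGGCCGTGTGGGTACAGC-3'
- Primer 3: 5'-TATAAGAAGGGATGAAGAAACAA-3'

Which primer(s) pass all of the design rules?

Primer 1 (25 nt, A=6 T=6 G=9 C=4): Tm = 2·12 + 4·13 = 76°C ✓; length 25, outside 21–23 ✗; longest run = 2 ✓; GC 13/25 = 52.0% ✓ — fails.
Primer 2 (22 nt, A=2 T=5 G=11 C=4): Tm = 2·7 + 4·15 = 74°C ✓; length 22 ✓; longest run = 5, exceeds 4 ✗; GC 15/22 = 68.2%, outside 46.1–53.2% ✗ — fails.
Primer 3 (23 nt, A=13 T=3 G=6 C=1): Tm = 2·16 + 4·7 = 60°C, outside 64–76°C ✗; length 23 ✓; longest run = 3 ✓; GC 7/23 = 30.4%, outside 46.1–53.2% ✗ — fails.

None of the candidates satisfy all criteria.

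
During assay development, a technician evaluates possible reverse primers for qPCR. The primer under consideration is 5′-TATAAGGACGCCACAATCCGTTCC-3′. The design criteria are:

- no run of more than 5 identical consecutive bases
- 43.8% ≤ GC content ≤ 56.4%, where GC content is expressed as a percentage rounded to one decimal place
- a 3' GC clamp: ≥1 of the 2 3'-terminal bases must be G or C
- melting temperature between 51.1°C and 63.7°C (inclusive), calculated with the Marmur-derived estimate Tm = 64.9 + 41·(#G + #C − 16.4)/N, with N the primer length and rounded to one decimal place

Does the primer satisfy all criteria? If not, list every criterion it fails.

Base counts: A=7, T=5, G=4, C=8 (length 24).
homopolymer run: longest run = 2 ✓
GC content: GC 12/24 = 50.0% ✓
GC clamp: 3' end CC has 2 G/C ✓
Tm: Tm = 64.9 + 41·(12 − 16.4)/24 = 57.4°C ✓

Meets all criteria.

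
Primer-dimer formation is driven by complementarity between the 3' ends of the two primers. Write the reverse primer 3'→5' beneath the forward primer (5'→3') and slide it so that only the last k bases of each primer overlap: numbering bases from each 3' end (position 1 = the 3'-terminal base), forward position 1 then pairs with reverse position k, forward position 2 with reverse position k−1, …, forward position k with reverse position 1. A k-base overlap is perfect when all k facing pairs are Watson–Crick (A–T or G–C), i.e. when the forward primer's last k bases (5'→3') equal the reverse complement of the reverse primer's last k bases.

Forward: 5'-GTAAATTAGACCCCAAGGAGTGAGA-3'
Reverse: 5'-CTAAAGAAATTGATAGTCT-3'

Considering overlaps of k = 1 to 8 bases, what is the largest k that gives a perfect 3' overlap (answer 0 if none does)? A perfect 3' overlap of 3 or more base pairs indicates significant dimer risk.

Last 8 bases (5'→3') — forward …GAGTGAGA, reverse …GATAGTCT.
Reverse complement of the reverse primer's last 8 bases: AGACTATC; its first k bases are the reverse complement of the reverse primer's last k bases, so a perfect k-base overlap needs the forward primer's last k bases to equal them.
Comparing (forward last k vs required): k=1: A vs A ✓; k=2: GA vs AG ✗; k=3: AGA vs AGA ✓; k=4: GAGA vs AGAC ✗; k=5: TGAGA vs AGACT ✗; k=6: GTGAGA vs AGACTA ✗; k=7: AGTGAGA vs AGACTAT ✗; k=8: GAGTGAGA vs AGACTATC ✗.
Perfect overlaps at k = 1, 3; the largest is 3.

Longest perfect overlap: 3 complementary base pairs; significant dimer risk (threshold 3).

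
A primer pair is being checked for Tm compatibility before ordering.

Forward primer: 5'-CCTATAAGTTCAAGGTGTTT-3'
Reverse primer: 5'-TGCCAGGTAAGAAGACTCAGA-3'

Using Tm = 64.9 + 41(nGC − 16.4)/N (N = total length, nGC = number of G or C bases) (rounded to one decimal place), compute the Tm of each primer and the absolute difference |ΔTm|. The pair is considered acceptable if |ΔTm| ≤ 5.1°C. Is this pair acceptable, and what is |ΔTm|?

Forward: G+C = 7, N = 20 → Tm = 64.9 + 41·(7 − 16.4)/20 = 45.6°C.
Reverse: G+C = 10, N = 21 → Tm = 64.9 + 41·(10 − 16.4)/21 = 52.4°C.
|ΔTm| = |45.6 − 52.4| = 6.8°C, > 5.1°C.

|ΔTm| = 6.8°C; the pair is not acceptable.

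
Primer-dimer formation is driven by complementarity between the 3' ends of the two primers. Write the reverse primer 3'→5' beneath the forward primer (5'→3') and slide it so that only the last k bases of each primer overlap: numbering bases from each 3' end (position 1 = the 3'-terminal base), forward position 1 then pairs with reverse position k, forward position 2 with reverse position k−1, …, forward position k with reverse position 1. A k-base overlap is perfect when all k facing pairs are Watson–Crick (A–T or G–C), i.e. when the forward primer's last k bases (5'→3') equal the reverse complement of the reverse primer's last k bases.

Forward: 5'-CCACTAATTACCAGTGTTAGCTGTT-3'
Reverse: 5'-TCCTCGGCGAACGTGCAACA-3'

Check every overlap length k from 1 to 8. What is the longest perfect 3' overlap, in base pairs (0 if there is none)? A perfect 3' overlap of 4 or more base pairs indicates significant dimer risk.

Last 8 bases (5'→3') — forward …TAGCTGTT, reverse …GTGCAACA.
Reverse complement of the reverse primer's last 8 bases: TGTTGCAC; its first k bases are the reverse complement of the reverse primer's last k bases, so a perfect k-base overlap needs the forward primer's last k bases to equal them.
Comparing (forward last k vs required): k=1: T vs T ✓; k=2: TT vs TG ✗; k=3: GTT vs TGT ✗; k=4: TGTT vs TGTT ✓; k=5: CTGTT vs TGTTG ✗; k=6: GCTGTT vs TGTTGC ✗; k=7: AGCTGTT vs TGTTGCA ✗; k=8: TAGCTGTT vs TGTTGCAC ✗.
Perfect overlaps at k = 1, 4; the largest is 4.

Longest perfect overlap: 4 complementary base pairs; significant dimer risk (threshold 4).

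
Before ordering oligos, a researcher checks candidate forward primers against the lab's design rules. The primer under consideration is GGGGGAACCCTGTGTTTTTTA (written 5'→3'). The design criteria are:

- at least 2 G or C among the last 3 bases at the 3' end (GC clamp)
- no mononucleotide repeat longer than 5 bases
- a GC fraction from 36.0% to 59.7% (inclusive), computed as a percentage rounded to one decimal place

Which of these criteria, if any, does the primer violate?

Base counts: A=3, T=8, G=7, C=3 (length 21).
GC clamp: 3' end TTA has 0 G/C, need ≥2 ✗
homopolymer run: longest run = 6, exceeds 5 ✗
GC content: GC 10/21 = 47.6% ✓

Fails: GC clamp, homopolymer run.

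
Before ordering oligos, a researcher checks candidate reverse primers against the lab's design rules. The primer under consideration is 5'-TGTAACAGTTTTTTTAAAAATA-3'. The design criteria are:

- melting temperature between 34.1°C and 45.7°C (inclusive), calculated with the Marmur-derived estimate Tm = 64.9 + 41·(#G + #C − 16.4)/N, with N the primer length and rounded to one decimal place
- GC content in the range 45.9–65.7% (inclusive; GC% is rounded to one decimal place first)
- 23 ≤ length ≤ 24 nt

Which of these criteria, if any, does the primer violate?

Fails: GC content, length.

Base counts: A=9, T=10, G=2, C=1 (length 22).
Tm: Tm = 64.9 + 41·(3 − 16.4)/22 = 39.9°C ✓
GC content: GC 3/22 = 13.6%, outside 45.9–65.7% ✗
length: length 22, outside 23–24 ✗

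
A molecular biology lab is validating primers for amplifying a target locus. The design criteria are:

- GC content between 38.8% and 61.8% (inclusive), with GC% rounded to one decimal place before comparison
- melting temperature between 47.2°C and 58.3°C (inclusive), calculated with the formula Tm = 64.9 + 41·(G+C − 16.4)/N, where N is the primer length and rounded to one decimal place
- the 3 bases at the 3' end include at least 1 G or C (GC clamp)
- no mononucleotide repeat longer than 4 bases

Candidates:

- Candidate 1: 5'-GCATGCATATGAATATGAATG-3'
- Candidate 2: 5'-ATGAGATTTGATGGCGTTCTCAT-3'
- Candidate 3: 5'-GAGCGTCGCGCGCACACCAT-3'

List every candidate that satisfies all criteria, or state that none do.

Candidate 2 only.

Candidate 1 (21 nt, A=8 T=6 G=5 C=2): GC 7/21 = 33.3%, outside 38.8–61.8% ✗; Tm = 64.9 + 41·(7 − 16.4)/21 = 46.5°C, outside 47.2–58.3°C ✗; 3' end ATG has 1 G/C ✓; longest run = 2 ✓ — fails.
Candidate 2 (23 nt, A=5 T=9 G=6 C=3): GC 9/23 = 39.1% ✓; Tm = 64.9 + 41·(9 − 16.4)/23 = 51.7°C ✓; 3' end CAT has 1 G/C ✓; longest run = 3 ✓ — passes.
Candidate 3 (20 nt, A=4 T=2 G=6 C=8): GC 14/20 = 70.0%, outside 38.8–61.8% ✗; Tm = 64.9 + 41·(14 − 16.4)/20 = 60.0°C, outside 47.2–58.3°C ✗; 3' end CAT has 1 G/C ✓; longest run = 2 ✓ — fails.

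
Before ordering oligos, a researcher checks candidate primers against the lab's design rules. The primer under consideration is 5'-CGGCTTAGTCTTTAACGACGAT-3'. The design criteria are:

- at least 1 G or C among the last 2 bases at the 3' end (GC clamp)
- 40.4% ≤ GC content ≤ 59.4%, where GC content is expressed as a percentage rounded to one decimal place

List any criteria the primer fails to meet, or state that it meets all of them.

Base counts: A=5, T=7, G=5, C=5 (length 22).
GC clamp: 3' end AT has 0 G/C, need ≥1 ✗
GC content: GC 10/22 = 45.5% ✓

Fails: GC clamp.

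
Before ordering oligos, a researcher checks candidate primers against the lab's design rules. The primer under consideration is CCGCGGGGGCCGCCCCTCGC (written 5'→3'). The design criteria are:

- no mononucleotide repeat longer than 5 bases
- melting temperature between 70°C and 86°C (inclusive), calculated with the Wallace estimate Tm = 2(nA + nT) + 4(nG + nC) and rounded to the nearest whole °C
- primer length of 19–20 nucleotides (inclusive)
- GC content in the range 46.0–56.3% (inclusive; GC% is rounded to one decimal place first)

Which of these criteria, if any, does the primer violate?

Base counts: A=0, T=1, G=8, C=11 (length 20).
homopolymer run: longest run = 5 ✓
Tm: Tm = 2·1 + 4·19 = 78°C ✓
length: length 20 ✓
GC content: GC 19/20 = 95.0%, outside 46.0–56.3% ✗

Fails: GC content.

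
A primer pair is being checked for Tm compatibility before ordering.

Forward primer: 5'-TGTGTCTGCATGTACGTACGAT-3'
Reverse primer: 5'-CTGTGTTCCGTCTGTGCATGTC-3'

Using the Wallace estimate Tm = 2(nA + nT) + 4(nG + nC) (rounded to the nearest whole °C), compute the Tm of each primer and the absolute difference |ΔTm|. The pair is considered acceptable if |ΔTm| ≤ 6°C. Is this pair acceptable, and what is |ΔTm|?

Forward: A=4 T=8 G=6 C=4 → Tm = 2·12 + 4·10 = 64°C.
Reverse: A=1 T=9 G=6 C=6 → Tm = 2·10 + 4·12 = 68°C.
|ΔTm| = |64 − 68| = 4°C, ≤ 6°C.

|ΔTm| = 4°C; the pair is acceptable.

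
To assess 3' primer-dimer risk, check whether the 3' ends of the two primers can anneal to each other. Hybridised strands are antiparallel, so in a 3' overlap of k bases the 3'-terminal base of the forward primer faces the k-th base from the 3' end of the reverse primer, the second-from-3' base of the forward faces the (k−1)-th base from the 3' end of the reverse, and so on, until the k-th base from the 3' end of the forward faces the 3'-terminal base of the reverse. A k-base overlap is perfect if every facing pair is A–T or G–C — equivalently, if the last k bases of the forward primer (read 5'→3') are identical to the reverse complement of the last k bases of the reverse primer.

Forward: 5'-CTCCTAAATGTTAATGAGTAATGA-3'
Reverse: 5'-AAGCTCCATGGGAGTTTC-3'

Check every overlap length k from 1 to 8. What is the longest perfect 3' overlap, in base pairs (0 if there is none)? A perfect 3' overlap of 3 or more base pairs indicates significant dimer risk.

Last 8 bases (5'→3') — forward …AGTAATGA, reverse …GGAGTTTC.
Reverse complement of the reverse primer's last 8 bases: GAAACTCC; its first k bases are the reverse complement of the reverse primer's last k bases, so a perfect k-base overlap needs the forward primer's last k bases to equal them.
Comparing (forward last k vs required): k=1: A vs G ✗; k=2: GA vs GA ✓; k=3: TGA vs GAA ✗; k=4: ATGA vs GAAA ✗; k=5: AATGA vs GAAAC ✗; k=6: TAATGA vs GAAACT ✗; k=7: GTAATGA vs GAAACTC ✗; k=8: AGTAATGA vs GAAACTCC ✗.
Only k = 2 is perfect, so the longest perfect 3' overlap is 2.

Longest perfect overlap: 2 complementary base pairs; below the dimer-risk threshold (threshold 3).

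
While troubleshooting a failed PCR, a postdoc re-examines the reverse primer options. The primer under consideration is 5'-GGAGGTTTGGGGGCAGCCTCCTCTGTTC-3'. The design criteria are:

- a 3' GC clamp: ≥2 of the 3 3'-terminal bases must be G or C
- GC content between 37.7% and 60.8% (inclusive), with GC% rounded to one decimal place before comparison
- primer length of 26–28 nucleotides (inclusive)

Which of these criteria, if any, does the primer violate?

Fails: GC clamp, GC content.

Base counts: A=2, T=8, G=11, C=7 (length 28).
GC clamp: 3' end TTC has 1 G/C, need ≥2 ✗
GC content: GC 18/28 = 64.3%, outside 37.7–60.8% ✗
length: length 28 ✓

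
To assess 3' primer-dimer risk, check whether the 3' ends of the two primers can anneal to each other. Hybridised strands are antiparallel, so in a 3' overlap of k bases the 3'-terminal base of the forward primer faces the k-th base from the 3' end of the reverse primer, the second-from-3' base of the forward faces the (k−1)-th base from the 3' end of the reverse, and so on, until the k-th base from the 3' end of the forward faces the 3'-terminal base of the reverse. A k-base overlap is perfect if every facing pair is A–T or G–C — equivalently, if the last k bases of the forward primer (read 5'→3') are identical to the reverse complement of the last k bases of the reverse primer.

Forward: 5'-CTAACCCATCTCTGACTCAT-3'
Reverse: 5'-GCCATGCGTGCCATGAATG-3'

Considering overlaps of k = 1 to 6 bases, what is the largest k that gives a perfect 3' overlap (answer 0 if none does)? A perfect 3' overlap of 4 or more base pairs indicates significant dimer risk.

Last 6 bases (5'→3') — forward …ACTCAT, reverse …TGAATG.
Reverse complement of the reverse primer's last 6 bases: CATTCA; its first k bases are the reverse complement of the reverse primer's last k bases, so a perfect k-base overlap needs the forward primer's last k bases to equal them.
Comparing (forward last k vs required): k=1: T vs C ✗; k=2: AT vs CA ✗; k=3: CAT vs CAT ✓; k=4: TCAT vs CATT ✗; k=5: CTCAT vs CATTC ✗; k=6: ACTCAT vs CATTCA ✗.
Only k = 3 is perfect, so the longest perfect 3' overlap is 3.

Longest perfect overlap: 3 complementary base pairs; below the dimer-risk threshold (threshold 4).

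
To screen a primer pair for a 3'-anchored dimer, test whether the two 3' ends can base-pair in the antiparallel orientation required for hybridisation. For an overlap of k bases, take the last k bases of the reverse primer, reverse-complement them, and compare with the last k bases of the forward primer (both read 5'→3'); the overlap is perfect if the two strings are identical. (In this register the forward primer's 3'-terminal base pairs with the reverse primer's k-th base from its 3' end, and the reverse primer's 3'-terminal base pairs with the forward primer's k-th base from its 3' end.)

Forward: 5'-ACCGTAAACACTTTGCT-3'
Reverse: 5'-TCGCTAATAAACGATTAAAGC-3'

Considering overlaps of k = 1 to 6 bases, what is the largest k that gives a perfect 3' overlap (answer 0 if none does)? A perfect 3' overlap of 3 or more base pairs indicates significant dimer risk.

Longest perfect overlap: 3 complementary base pairs; significant dimer risk (threshold 3).

Last 6 bases (5'→3') — forward …TTTGCT, reverse …TAAAGC.
Reverse complement of the reverse primer's last 6 bases: GCTTTA; its first k bases are the reverse complement of the reverse primer's last k bases, so a perfect k-base overlap needs the forward primer's last k bases to equal them.
Comparing (forward last k vs required): k=1: T vs G ✗; k=2: CT vs GC ✗; k=3: GCT vs GCT ✓; k=4: TGCT vs GCTT ✗; k=5: TTGCT vs GCTTT ✗; k=6: TTTGCT vs GCTTTA ✗.
Only k = 3 is perfect, so the longest perfect 3' overlap is 3.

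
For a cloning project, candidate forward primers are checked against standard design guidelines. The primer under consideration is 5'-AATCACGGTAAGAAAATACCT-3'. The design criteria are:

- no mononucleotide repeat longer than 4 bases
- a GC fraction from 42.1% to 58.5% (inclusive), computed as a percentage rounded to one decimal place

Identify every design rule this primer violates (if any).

Fails: GC content.

Base counts: A=10, T=4, G=3, C=4 (length 21).
homopolymer run: longest run = 4 ✓
GC content: GC 7/21 = 33.3%, outside 42.1–58.5% ✗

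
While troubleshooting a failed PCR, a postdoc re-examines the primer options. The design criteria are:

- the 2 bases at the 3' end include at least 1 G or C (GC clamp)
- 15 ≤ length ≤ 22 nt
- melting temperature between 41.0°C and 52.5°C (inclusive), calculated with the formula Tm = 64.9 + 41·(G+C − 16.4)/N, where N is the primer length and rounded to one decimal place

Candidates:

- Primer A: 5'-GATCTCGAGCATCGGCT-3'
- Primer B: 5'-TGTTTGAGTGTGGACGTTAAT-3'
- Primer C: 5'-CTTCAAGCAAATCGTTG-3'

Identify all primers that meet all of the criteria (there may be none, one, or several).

Primer A (17 nt, A=3 T=4 G=5 C=5): 3' end CT has 1 G/C ✓; length 17 ✓; Tm = 64.9 + 41·(10 − 16.4)/17 = 49.5°C ✓ — passes.
Primer B (21 nt, A=4 T=9 G=7 C=1): 3' end AT has 0 G/C, need ≥1 ✗; length 21 ✓; Tm = 64.9 + 41·(8 − 16.4)/21 = 48.5°C ✓ — fails.
Primer C (17 nt, A=5 T=5 G=3 C=4): 3' end TG has 1 G/C ✓; length 17 ✓; Tm = 64.9 + 41·(7 − 16.4)/17 = 42.2°C ✓ — passes.

Primer A and Primer C.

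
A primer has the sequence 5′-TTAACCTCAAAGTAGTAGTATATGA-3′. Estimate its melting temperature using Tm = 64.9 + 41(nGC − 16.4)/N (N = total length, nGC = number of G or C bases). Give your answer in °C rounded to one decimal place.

Base counts: A=10, T=8, G=4, C=3; G+C = 7, N = 25.
Tm = 64.9 + 41·(7 − 16.4)/25 = 64.9 + -385.40/25 = 49.5°C.

49.5°C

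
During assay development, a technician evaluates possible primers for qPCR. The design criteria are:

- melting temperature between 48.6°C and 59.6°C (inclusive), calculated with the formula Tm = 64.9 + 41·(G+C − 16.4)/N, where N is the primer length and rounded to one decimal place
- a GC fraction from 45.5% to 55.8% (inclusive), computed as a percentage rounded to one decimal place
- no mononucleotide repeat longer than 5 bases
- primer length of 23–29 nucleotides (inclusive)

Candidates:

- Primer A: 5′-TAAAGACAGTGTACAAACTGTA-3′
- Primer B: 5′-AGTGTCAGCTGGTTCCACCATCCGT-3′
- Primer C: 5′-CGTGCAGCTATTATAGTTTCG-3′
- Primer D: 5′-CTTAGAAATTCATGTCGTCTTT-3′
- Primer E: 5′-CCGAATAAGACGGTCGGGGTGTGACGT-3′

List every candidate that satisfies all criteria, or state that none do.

Primer A (22 nt, A=10 T=5 G=4 C=3): Tm = 64.9 + 41·(7 − 16.4)/22 = 47.4°C, outside 48.6–59.6°C ✗; GC 7/22 = 31.8%, outside 45.5–55.8% ✗; longest run = 3 ✓; length 22, outside 23–29 ✗ — fails.
Primer B (25 nt, A=4 T=7 G=6 C=8): Tm = 64.9 + 41·(14 − 16.4)/25 = 61.0°C, outside 48.6–59.6°C ✗; GC 14/25 = 56.0%, outside 45.5–55.8% ✗; longest run = 2 ✓; length 25 ✓ — fails.
Primer C (21 nt, A=4 T=8 G=5 C=4): Tm = 64.9 + 41·(9 − 16.4)/21 = 50.5°C ✓; GC 9/21 = 42.9%, outside 45.5–55.8% ✗; longest run = 3 ✓; length 21, outside 23–29 ✗ — fails.
Primer D (22 nt, A=5 T=10 G=3 C=4): Tm = 64.9 + 41·(7 − 16.4)/22 = 47.4°C, outside 48.6–59.6°C ✗; GC 7/22 = 31.8%, outside 45.5–55.8% ✗; longest run = 3 ✓; length 22, outside 23–29 ✗ — fails.
Primer E (27 nt, A=6 T=5 G=11 C=5): Tm = 64.9 + 41·(16 − 16.4)/27 = 64.3°C, outside 48.6–59.6°C ✗; GC 16/27 = 59.3%, outside 45.5–55.8% ✗; longest run = 4 ✓; length 27 ✓ — fails.

None of the candidates satisfy all criteria.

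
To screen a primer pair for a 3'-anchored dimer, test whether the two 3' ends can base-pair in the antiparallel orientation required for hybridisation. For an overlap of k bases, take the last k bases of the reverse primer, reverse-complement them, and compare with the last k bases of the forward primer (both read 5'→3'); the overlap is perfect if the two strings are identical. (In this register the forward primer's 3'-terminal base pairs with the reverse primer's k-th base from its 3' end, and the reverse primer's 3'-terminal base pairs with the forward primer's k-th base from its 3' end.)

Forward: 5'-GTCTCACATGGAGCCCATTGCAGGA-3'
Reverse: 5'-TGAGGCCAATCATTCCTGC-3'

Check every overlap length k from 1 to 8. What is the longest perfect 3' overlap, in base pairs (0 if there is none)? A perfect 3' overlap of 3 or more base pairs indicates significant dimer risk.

Last 8 bases (5'→3') — forward …TTGCAGGA, reverse …ATTCCTGC.
Reverse complement of the reverse primer's last 8 bases: GCAGGAAT; its first k bases are the reverse complement of the reverse primer's last k bases, so a perfect k-base overlap needs the forward primer's last k bases to equal them.
Comparing (forward last k vs required): k=1: A vs G ✗; k=2: GA vs GC ✗; k=3: GGA vs GCA ✗; k=4: AGGA vs GCAG ✗; k=5: CAGGA vs GCAGG ✗; k=6: GCAGGA vs GCAGGA ✓; k=7: TGCAGGA vs GCAGGAA ✗; k=8: TTGCAGGA vs GCAGGAAT ✗.
Only k = 6 is perfect, so the longest perfect 3' overlap is 6.

Longest perfect overlap: 6 complementary base pairs; significant dimer risk (threshold 3).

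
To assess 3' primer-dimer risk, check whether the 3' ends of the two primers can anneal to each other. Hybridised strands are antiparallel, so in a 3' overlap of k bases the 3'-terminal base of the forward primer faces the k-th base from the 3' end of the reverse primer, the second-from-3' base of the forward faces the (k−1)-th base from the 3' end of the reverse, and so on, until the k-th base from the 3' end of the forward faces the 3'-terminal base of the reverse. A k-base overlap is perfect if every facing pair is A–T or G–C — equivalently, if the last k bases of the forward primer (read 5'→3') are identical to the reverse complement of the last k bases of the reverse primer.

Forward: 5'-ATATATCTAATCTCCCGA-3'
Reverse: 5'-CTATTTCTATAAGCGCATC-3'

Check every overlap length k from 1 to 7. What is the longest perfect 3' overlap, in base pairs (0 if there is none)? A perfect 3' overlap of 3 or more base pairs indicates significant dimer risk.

Last 7 bases (5'→3') — forward …CTCCCGA, reverse …GCGCATC.
Reverse complement of the reverse primer's last 7 bases: GATGCGC; its first k bases are the reverse complement of the reverse primer's last k bases, so a perfect k-base overlap needs the forward primer's last k bases to equal them.
Comparing (forward last k vs required): k=1: A vs G ✗; k=2: GA vs GA ✓; k=3: CGA vs GAT ✗; k=4: CCGA vs GATG ✗; k=5: CCCGA vs GATGC ✗; k=6: TCCCGA vs GATGCG ✗; k=7: CTCCCGA vs GATGCGC ✗.
Only k = 2 is perfect, so the longest perfect 3' overlap is 2.

Longest perfect overlap: 2 complementary base pairs; below the dimer-risk threshold (threshold 3).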